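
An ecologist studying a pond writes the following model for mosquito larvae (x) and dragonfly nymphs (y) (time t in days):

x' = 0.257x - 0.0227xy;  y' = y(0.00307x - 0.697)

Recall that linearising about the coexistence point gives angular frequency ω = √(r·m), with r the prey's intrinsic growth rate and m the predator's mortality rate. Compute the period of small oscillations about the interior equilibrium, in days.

Here r = 0.257 and m = 0.697, so r·m = 0.179.
ω = √0.179 = 0.423 per day, hence T = 2π/ω ≈ 14.8 days.

T ≈ 14.8 days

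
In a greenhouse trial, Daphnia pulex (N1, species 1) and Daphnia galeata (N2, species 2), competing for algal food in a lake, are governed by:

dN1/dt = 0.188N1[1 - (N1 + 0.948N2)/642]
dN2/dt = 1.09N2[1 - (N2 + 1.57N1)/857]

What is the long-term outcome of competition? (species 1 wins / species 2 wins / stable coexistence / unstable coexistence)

unstable coexistence (outcome depends on initial conditions)

Compare the nullcline intercepts: K1/α12 = 642/0.948 = 677 < K2 = 857; K2/α21 = 857/1.57 = 546 < K1 = 642.
Since both are reversed, neither can invade when rare; the interior point is a saddle.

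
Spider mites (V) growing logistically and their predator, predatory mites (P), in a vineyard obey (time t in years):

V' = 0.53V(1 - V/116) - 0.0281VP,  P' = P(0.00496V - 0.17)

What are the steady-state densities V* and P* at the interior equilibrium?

V* ≈ 34.3, P* ≈ 13.3

From dP/dt = 0 with P > 0: 0.00496V* = 0.17, so V* = 34.3.
Substitute into dV/dt = 0: 0.53(1 - 34.3/116) = 0.0281P*.
The bracket is 0.705, giving P* = 0.373/0.0281 = 13.3.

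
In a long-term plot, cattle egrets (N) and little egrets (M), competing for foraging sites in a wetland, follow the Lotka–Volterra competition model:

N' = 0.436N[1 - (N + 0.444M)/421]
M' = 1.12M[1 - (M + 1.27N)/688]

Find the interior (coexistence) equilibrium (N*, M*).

Setting both brackets to zero gives the nullclines N + 0.444M = 421 and 1.27N + M = 688.
Substituting M = 688 - 1.27N into the first: N(1 - 0.444·1.27) = 421 - 0.444·688.
So N* = 116/0.436 = 265, and then M* = 688 - 1.27·265 = 352.

N* ≈ 265, M* ≈ 352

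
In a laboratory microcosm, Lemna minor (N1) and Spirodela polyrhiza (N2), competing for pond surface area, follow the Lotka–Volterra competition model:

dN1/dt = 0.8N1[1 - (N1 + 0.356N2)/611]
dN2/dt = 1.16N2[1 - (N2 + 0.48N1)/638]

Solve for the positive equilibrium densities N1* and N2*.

Setting both brackets to zero gives the nullclines N1 + 0.356N2 = 611 and 0.48N1 + N2 = 638.
Substituting N2 = 638 - 0.48N1 into the first: N1(1 - 0.356·0.48) = 611 - 0.356·638.
So N1* = 384/0.829 = 463, and then N2* = 638 - 0.48·463 = 416.

N1* ≈ 463, N2* ≈ 416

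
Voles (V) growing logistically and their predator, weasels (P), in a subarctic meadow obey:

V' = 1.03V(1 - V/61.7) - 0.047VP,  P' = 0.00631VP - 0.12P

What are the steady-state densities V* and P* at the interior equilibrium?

V* ≈ 19, P* ≈ 15.2

From dP/dt = 0 with P > 0: 0.00631V* = 0.12, so V* = 19.
Substitute into dV/dt = 0: 1.03(1 - 19/61.7) = 0.047P*.
The bracket is 0.692, giving P* = 0.713/0.047 = 15.2.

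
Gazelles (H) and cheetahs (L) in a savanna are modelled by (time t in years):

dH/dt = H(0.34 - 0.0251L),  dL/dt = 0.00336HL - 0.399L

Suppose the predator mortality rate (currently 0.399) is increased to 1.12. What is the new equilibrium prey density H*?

H* ≈ 333

At the interior fixed point, setting dL/dt = 0 with L > 0 fixes H* = (predator death rate)/(HL coefficient) — independent of the other coefficients.
With the change, H* = 1.12/0.00336 = 333; it rises from 119.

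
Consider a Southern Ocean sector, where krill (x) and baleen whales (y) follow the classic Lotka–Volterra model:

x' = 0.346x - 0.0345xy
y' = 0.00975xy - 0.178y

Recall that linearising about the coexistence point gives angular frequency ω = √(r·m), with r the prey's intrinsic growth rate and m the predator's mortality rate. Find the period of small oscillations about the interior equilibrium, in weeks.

T ≈ 25.3 weeks

Here r = 0.346 and m = 0.178, so r·m = 0.0616.
ω = √0.0616 = 0.248 per week, hence T = 2π/ω ≈ 25.3 weeks.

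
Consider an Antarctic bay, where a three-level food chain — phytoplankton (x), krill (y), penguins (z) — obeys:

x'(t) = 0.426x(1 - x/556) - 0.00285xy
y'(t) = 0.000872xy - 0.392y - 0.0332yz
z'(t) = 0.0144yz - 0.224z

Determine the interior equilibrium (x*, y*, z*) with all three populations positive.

x* ≈ 498, y* ≈ 15.6, z* ≈ 1.28

From dz/dt = 0: 0.0144y* = 0.224, so y* = 15.6.
From dx/dt = 0: 0.426(1 - x*/556) = 0.00285·15.6, giving x* = 556·(1 - 0.104) = 498.
From dy/dt = 0: 0.000872·498 - 0.392 = 0.0332z*, so z* = 0.0424/0.0332 = 1.28.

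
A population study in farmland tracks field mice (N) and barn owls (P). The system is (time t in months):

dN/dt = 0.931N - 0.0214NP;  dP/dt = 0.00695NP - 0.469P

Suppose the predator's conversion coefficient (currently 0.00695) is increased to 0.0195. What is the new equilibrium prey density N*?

N* ≈ 24.1

At the interior fixed point, setting dP/dt = 0 with P > 0 fixes N* = (predator death rate)/(NP coefficient) — independent of the other coefficients.
With the change, N* = 0.469/0.0195 = 24.1; it falls from 67.5.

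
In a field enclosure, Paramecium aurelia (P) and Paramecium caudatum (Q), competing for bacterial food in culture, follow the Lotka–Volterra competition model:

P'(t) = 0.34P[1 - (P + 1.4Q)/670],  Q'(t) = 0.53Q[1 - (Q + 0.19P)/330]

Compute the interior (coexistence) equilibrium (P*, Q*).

P* ≈ 283, Q* ≈ 276

Setting both brackets to zero gives the nullclines P + 1.4Q = 670 and 0.19P + Q = 330.
Substituting Q = 330 - 0.19P into the first: P(1 - 1.4·0.19) = 670 - 1.4·330.
So P* = 208/0.734 = 283, and then Q* = 330 - 0.19·283 = 276.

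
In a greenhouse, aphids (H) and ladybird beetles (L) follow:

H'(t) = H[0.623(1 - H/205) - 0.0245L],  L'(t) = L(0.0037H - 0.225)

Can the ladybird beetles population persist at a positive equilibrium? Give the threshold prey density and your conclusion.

Threshold H = 60.8; K > 60.8, so yes, the predator persists.

The predator equation gives dL/dt > 0 only when H > 0.225/0.0037 = 60.8.
Without the predator, H → K = 205. Since 205 > 60.8, the predator can invade and persist.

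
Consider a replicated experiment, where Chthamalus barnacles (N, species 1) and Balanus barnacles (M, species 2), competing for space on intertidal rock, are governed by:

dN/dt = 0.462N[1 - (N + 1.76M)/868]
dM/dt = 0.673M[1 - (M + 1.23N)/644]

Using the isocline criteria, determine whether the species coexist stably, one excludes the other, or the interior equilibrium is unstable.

Compare the nullcline intercepts: K1/α12 = 868/1.76 = 493 < K2 = 644; K2/α21 = 644/1.23 = 524 < K1 = 868.
Since both are reversed, neither can invade when rare; the interior point is a saddle.

unstable coexistence (outcome depends on initial conditions)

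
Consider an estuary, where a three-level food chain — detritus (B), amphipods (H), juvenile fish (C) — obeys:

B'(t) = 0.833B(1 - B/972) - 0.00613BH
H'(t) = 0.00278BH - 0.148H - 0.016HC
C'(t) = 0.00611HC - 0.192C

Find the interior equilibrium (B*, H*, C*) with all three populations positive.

B* ≈ 747, H* ≈ 31.4, C* ≈ 121

From dC/dt = 0: 0.00611H* = 0.192, so H* = 31.4.
From dB/dt = 0: 0.833(1 - B*/972) = 0.00613·31.4, giving B* = 972·(1 - 0.231) = 747.
From dH/dt = 0: 0.00278·747 - 0.148 = 0.016C*, so C* = 1.93/0.016 = 121.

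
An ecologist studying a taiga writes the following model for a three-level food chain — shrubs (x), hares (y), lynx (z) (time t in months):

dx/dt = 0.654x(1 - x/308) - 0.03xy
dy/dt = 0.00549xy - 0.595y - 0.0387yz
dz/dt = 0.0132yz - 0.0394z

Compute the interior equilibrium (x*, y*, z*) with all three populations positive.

x* ≈ 266, y* ≈ 2.98, z* ≈ 22.3

From dz/dt = 0: 0.0132y* = 0.0394, so y* = 2.98.
From dx/dt = 0: 0.654(1 - x*/308) = 0.03·2.98, giving x* = 308·(1 - 0.137) = 266.
From dy/dt = 0: 0.00549·266 - 0.595 = 0.0387z*, so z* = 0.864/0.0387 = 22.3.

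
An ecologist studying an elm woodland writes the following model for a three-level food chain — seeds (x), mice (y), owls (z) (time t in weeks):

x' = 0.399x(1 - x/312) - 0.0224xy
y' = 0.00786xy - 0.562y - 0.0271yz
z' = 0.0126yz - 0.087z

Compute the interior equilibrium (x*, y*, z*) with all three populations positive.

From dz/dt = 0: 0.0126y* = 0.087, so y* = 6.9.
From dx/dt = 0: 0.399(1 - x*/312) = 0.0224·6.9, giving x* = 312·(1 - 0.388) = 191.
From dy/dt = 0: 0.00786·191 - 0.562 = 0.0271z*, so z* = 0.94/0.0271 = 34.7.

x* ≈ 191, y* ≈ 6.9, z* ≈ 34.7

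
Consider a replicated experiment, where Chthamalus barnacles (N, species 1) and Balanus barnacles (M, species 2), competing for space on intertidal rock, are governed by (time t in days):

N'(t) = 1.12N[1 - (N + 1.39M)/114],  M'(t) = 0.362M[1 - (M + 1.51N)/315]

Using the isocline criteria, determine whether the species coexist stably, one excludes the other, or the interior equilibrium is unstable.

species 2 excludes species 1

Compare the nullcline intercepts: K1/α12 = 114/1.39 = 82 < K2 = 315; K2/α21 = 315/1.51 = 209 > K1 = 114.
Since the inequalities point opposite ways, species 2 can invade but species 1 cannot.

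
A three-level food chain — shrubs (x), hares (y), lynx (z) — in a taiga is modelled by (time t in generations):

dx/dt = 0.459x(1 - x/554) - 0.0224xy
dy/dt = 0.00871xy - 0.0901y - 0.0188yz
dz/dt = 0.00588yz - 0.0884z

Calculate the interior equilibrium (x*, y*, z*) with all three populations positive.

From dz/dt = 0: 0.00588y* = 0.0884, so y* = 15.
From dx/dt = 0: 0.459(1 - x*/554) = 0.0224·15, giving x* = 554·(1 - 0.734) = 148.
From dy/dt = 0: 0.00871·148 - 0.0901 = 0.0188z*, so z* = 1.19/0.0188 = 63.6.

x* ≈ 148, y* ≈ 15, z* ≈ 63.6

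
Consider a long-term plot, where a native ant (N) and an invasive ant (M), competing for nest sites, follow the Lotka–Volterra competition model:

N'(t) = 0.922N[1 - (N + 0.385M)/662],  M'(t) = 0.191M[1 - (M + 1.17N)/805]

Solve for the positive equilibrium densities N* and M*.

Setting both brackets to zero gives the nullclines N + 0.385M = 662 and 1.17N + M = 805.
Substituting M = 805 - 1.17N into the first: N(1 - 0.385·1.17) = 662 - 0.385·805.
So N* = 352/0.55 = 641, and then M* = 805 - 1.17·641 = 55.4.

N* ≈ 641, M* ≈ 55.4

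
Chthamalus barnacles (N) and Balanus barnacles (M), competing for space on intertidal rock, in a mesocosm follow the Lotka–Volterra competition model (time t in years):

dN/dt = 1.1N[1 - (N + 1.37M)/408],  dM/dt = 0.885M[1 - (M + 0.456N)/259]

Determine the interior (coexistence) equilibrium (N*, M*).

Setting both brackets to zero gives the nullclines N + 1.37M = 408 and 0.456N + M = 259.
Substituting M = 259 - 0.456N into the first: N(1 - 1.37·0.456) = 408 - 1.37·259.
So N* = 53.2/0.375 = 142, and then M* = 259 - 0.456·142 = 194.

N* ≈ 142, M* ≈ 194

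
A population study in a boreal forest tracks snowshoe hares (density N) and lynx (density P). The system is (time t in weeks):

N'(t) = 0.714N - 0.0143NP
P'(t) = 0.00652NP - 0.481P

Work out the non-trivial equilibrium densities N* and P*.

Set dP/dt = 0 with P > 0: 0.00652N - 0.481 = 0, so N* = 0.481/0.00652 = 73.8.
Set dN/dt = 0 with N > 0: 0.714 - 0.0143P = 0, so P* = 0.714/0.0143 = 49.9.

N* ≈ 73.8, P* ≈ 49.9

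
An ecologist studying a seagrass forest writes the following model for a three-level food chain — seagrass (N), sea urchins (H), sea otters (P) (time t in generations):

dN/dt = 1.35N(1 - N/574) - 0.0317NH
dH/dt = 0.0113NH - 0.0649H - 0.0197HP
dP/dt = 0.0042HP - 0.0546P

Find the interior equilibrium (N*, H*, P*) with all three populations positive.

From dP/dt = 0: 0.0042H* = 0.0546, so H* = 13.
From dN/dt = 0: 1.35(1 - N*/574) = 0.0317·13, giving N* = 574·(1 - 0.305) = 399.
From dH/dt = 0: 0.0113·399 - 0.0649 = 0.0197P*, so P* = 4.44/0.0197 = 225.

N* ≈ 399, H* ≈ 13, P* ≈ 225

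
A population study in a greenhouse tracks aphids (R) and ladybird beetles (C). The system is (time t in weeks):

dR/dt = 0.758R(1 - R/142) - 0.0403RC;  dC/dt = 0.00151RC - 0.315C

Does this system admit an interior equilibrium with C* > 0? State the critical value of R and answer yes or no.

Threshold R = 209; K < 209, so no, the predator goes extinct.

The predator equation gives dC/dt > 0 only when R > 0.315/0.00151 = 209.
Without the predator, R → K = 142. Since 142 < 209, the predator cannot invade.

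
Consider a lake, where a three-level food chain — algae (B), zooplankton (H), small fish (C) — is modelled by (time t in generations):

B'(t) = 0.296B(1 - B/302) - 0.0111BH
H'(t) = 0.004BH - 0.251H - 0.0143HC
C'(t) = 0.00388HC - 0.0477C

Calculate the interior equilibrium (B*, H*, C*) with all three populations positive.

From dC/dt = 0: 0.00388H* = 0.0477, so H* = 12.3.
From dB/dt = 0: 0.296(1 - B*/302) = 0.0111·12.3, giving B* = 302·(1 - 0.461) = 163.
From dH/dt = 0: 0.004·163 - 0.251 = 0.0143C*, so C* = 0.4/0.0143 = 28.

B* ≈ 163, H* ≈ 12.3, C* ≈ 28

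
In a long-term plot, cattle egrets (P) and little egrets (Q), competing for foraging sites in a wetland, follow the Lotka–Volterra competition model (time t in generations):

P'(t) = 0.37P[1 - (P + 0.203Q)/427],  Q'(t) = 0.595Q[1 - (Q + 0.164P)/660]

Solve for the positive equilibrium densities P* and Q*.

P* ≈ 303, Q* ≈ 610

Setting both brackets to zero gives the nullclines P + 0.203Q = 427 and 0.164P + Q = 660.
Substituting Q = 660 - 0.164P into the first: P(1 - 0.203·0.164) = 427 - 0.203·660.
So P* = 293/0.967 = 303, and then Q* = 660 - 0.164·303 = 610.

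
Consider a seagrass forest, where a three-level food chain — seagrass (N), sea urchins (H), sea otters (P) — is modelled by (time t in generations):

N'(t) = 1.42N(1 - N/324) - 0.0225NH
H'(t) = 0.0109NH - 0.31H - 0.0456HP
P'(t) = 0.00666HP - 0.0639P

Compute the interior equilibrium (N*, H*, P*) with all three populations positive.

N* ≈ 275, H* ≈ 9.59, P* ≈ 58.9

From dP/dt = 0: 0.00666H* = 0.0639, so H* = 9.59.
From dN/dt = 0: 1.42(1 - N*/324) = 0.0225·9.59, giving N* = 324·(1 - 0.152) = 275.
From dH/dt = 0: 0.0109·275 - 0.31 = 0.0456P*, so P* = 2.68/0.0456 = 58.9.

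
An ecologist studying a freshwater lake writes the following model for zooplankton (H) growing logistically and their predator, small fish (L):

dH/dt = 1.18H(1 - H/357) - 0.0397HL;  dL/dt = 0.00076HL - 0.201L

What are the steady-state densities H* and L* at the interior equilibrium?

H* ≈ 264, L* ≈ 7.7

From dL/dt = 0 with L > 0: 0.00076H* = 0.201, so H* = 264.
Substitute into dH/dt = 0: 1.18(1 - 264/357) = 0.0397L*.
The bracket is 0.259, giving L* = 0.306/0.0397 = 7.7.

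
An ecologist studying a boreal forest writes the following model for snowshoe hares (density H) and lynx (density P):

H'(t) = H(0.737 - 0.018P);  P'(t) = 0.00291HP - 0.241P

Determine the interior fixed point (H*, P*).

Set dP/dt = 0 with P > 0: 0.00291H - 0.241 = 0, so H* = 0.241/0.00291 = 82.8.
Set dH/dt = 0 with H > 0: 0.737 - 0.018P = 0, so P* = 0.737/0.018 = 40.9.

H* ≈ 82.8, P* ≈ 40.9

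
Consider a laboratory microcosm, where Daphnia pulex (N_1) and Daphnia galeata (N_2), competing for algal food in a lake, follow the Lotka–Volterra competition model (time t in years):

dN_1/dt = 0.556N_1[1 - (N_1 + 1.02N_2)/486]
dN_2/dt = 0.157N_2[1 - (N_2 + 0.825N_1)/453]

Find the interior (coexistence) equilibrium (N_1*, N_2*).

N_1* ≈ 151, N_2* ≈ 328

Setting both brackets to zero gives the nullclines N_1 + 1.02N_2 = 486 and 0.825N_1 + N_2 = 453.
Substituting N_2 = 453 - 0.825N_1 into the first: N_1(1 - 1.02·0.825) = 486 - 1.02·453.
So N_1* = 23.9/0.159 = 151, and then N_2* = 453 - 0.825·151 = 328.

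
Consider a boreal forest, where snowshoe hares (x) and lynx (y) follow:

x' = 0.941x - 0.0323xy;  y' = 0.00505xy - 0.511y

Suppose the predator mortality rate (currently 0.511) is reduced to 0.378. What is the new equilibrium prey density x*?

x* ≈ 74.9

At the interior fixed point, setting dy/dt = 0 with y > 0 fixes x* = (predator death rate)/(xy coefficient) — independent of the other coefficients.
With the change, x* = 0.378/0.00505 = 74.9; it falls from 101.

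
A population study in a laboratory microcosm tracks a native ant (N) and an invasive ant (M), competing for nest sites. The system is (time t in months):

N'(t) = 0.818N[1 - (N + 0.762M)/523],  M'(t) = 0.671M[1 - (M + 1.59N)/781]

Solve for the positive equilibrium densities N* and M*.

N* ≈ 341, M* ≈ 239

Setting both brackets to zero gives the nullclines N + 0.762M = 523 and 1.59N + M = 781.
Substituting M = 781 - 1.59N into the first: N(1 - 0.762·1.59) = 523 - 0.762·781.
So N* = -72.1/-0.212 = 341, and then M* = 781 - 1.59·341 = 239.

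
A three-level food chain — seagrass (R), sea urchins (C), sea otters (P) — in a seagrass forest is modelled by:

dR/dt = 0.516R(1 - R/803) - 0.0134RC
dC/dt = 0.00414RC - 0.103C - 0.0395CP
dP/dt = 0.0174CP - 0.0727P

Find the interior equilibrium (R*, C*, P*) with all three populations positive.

From dP/dt = 0: 0.0174C* = 0.0727, so C* = 4.18.
From dR/dt = 0: 0.516(1 - R*/803) = 0.0134·4.18, giving R* = 803·(1 - 0.109) = 716.
From dC/dt = 0: 0.00414·716 - 0.103 = 0.0395P*, so P* = 2.86/0.0395 = 72.4.

R* ≈ 716, C* ≈ 4.18, P* ≈ 72.4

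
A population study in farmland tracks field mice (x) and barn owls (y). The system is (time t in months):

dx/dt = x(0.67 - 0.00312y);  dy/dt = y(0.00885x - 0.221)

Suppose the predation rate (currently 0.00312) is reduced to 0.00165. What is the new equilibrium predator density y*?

At the interior fixed point, setting dx/dt = 0 with x > 0 fixes y* = (prey growth rate)/(xy coefficient) — independent of the other coefficients.
With the change, y* = 0.67/0.00165 = 406; it rises from 215.

y* ≈ 406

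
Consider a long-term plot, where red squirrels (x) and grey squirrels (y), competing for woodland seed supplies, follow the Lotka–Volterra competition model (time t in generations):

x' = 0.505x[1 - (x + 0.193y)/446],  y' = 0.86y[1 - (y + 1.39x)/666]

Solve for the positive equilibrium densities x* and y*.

x* ≈ 434, y* ≈ 62.9

Setting both brackets to zero gives the nullclines x + 0.193y = 446 and 1.39x + y = 666.
Substituting y = 666 - 1.39x into the first: x(1 - 0.193·1.39) = 446 - 0.193·666.
So x* = 317/0.732 = 434, and then y* = 666 - 1.39·434 = 62.9.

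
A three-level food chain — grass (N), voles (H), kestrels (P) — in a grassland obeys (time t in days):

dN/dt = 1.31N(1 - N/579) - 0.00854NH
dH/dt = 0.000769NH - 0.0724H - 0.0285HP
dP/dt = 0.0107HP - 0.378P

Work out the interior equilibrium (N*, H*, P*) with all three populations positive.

N* ≈ 446, H* ≈ 35.3, P* ≈ 9.48

From dP/dt = 0: 0.0107H* = 0.378, so H* = 35.3.
From dN/dt = 0: 1.31(1 - N*/579) = 0.00854·35.3, giving N* = 579·(1 - 0.23) = 446.
From dH/dt = 0: 0.000769·446 - 0.0724 = 0.0285P*, so P* = 0.27/0.0285 = 9.48.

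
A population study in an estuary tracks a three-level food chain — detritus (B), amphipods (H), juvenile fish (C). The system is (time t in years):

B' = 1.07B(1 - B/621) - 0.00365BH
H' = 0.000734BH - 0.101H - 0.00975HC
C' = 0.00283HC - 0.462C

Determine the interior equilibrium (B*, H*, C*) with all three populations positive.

From dC/dt = 0: 0.00283H* = 0.462, so H* = 163.
From dB/dt = 0: 1.07(1 - B*/621) = 0.00365·163, giving B* = 621·(1 - 0.557) = 275.
From dH/dt = 0: 0.000734·275 - 0.101 = 0.00975C*, so C* = 0.101/0.00975 = 10.4.

B* ≈ 275, H* ≈ 163, C* ≈ 10.4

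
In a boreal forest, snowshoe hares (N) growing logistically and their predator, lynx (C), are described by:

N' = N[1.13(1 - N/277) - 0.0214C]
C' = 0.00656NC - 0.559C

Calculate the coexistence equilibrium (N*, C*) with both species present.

N* ≈ 85.2, C* ≈ 36.6

From dC/dt = 0 with C > 0: 0.00656N* = 0.559, so N* = 85.2.
Substitute into dN/dt = 0: 1.13(1 - 85.2/277) = 0.0214C*.
The bracket is 0.692, giving C* = 0.782/0.0214 = 36.6.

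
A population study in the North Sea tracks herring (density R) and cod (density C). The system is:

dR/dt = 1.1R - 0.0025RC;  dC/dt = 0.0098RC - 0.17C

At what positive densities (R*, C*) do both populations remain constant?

Set dC/dt = 0 with C > 0: 0.0098R - 0.17 = 0, so R* = 0.17/0.0098 = 17.3.
Set dR/dt = 0 with R > 0: 1.1 - 0.0025C = 0, so C* = 1.1/0.0025 = 440.

R* ≈ 17.3, C* ≈ 440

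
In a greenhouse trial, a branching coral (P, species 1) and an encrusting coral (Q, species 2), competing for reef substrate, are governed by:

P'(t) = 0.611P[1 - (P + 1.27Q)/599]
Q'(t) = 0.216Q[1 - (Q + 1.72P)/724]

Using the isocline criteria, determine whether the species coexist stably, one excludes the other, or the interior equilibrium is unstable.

Compare the nullcline intercepts: K1/α12 = 599/1.27 = 472 < K2 = 724; K2/α21 = 724/1.72 = 421 < K1 = 599.
Since both are reversed, neither can invade when rare; the interior point is a saddle.

unstable coexistence (outcome depends on initial conditions)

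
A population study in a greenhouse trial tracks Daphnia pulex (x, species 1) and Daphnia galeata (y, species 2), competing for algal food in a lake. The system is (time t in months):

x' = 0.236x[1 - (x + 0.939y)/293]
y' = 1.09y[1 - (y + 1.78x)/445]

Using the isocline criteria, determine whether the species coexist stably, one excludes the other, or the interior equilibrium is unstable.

Compare the nullcline intercepts: K1/α12 = 293/0.939 = 312 < K2 = 445; K2/α21 = 445/1.78 = 250 < K1 = 293.
Since both are reversed, neither can invade when rare; the interior point is a saddle.

unstable coexistence (outcome depends on initial conditions)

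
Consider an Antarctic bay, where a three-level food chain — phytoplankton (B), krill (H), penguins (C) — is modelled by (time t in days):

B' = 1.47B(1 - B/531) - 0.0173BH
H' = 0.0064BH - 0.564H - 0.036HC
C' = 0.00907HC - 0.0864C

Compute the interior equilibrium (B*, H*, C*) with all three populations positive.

From dC/dt = 0: 0.00907H* = 0.0864, so H* = 9.53.
From dB/dt = 0: 1.47(1 - B*/531) = 0.0173·9.53, giving B* = 531·(1 - 0.112) = 471.
From dH/dt = 0: 0.0064·471 - 0.564 = 0.036C*, so C* = 2.45/0.036 = 68.2.

B* ≈ 471, H* ≈ 9.53, C* ≈ 68.2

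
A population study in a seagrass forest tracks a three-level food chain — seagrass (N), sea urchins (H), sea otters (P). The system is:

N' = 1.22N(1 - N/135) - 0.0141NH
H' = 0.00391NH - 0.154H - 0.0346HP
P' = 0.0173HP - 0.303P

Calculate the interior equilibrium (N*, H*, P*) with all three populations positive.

From dP/dt = 0: 0.0173H* = 0.303, so H* = 17.5.
From dN/dt = 0: 1.22(1 - N*/135) = 0.0141·17.5, giving N* = 135·(1 - 0.202) = 108.
From dH/dt = 0: 0.00391·108 - 0.154 = 0.0346P*, so P* = 0.267/0.0346 = 7.72.

N* ≈ 108, H* ≈ 17.5, P* ≈ 7.72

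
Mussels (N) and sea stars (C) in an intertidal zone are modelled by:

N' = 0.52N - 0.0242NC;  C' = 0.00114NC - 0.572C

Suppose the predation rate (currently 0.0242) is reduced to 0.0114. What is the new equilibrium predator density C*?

At the interior fixed point, setting dN/dt = 0 with N > 0 fixes C* = (prey growth rate)/(NC coefficient) — independent of the other coefficients.
With the change, C* = 0.52/0.0114 = 45.6; it rises from 21.5.

C* ≈ 45.6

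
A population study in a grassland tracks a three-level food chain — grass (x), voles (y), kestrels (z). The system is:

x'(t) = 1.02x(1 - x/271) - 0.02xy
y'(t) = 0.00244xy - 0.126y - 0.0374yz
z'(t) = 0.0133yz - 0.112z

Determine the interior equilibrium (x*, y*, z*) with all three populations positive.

x* ≈ 226, y* ≈ 8.42, z* ≈ 11.4

From dz/dt = 0: 0.0133y* = 0.112, so y* = 8.42.
From dx/dt = 0: 1.02(1 - x*/271) = 0.02·8.42, giving x* = 271·(1 - 0.165) = 226.
From dy/dt = 0: 0.00244·226 - 0.126 = 0.0374z*, so z* = 0.426/0.0374 = 11.4.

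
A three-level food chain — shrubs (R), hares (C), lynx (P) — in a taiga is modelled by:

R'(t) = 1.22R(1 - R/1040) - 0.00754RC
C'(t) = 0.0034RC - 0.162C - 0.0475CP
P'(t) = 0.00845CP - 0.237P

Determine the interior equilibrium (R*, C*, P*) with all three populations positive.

From dP/dt = 0: 0.00845C* = 0.237, so C* = 28.
From dR/dt = 0: 1.22(1 - R*/1040) = 0.00754·28, giving R* = 1040·(1 - 0.173) = 860.
From dC/dt = 0: 0.0034·860 - 0.162 = 0.0475P*, so P* = 2.76/0.0475 = 58.1.

R* ≈ 860, C* ≈ 28, P* ≈ 58.1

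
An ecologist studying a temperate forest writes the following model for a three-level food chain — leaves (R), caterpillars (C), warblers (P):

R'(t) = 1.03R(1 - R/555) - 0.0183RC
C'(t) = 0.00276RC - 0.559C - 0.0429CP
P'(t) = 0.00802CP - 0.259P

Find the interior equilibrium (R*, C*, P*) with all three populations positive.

R* ≈ 237, C* ≈ 32.3, P* ≈ 2.19

From dP/dt = 0: 0.00802C* = 0.259, so C* = 32.3.
From dR/dt = 0: 1.03(1 - R*/555) = 0.0183·32.3, giving R* = 555·(1 - 0.574) = 237.
From dC/dt = 0: 0.00276·237 - 0.559 = 0.0429P*, so P* = 0.0939/0.0429 = 2.19.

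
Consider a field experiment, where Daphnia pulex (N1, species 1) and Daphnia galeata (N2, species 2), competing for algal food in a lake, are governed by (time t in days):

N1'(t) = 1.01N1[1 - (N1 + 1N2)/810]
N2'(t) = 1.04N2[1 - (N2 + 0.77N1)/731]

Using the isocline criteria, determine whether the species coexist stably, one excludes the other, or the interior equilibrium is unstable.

Compare the nullcline intercepts: K1/α12 = 810/1 = 810 > K2 = 731; K2/α21 = 731/0.77 = 949 > K1 = 810.
Since both inequalities hold, each species can invade when rare, so the interior equilibrium is stable.

stable coexistence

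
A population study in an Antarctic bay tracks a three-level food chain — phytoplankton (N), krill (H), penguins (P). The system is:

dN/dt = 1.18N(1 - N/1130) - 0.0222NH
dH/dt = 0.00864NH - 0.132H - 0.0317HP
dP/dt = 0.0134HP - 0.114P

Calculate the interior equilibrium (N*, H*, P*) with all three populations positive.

From dP/dt = 0: 0.0134H* = 0.114, so H* = 8.51.
From dN/dt = 0: 1.18(1 - N*/1130) = 0.0222·8.51, giving N* = 1130·(1 - 0.16) = 949.
From dH/dt = 0: 0.00864·949 - 0.132 = 0.0317P*, so P* = 8.07/0.0317 = 255.

N* ≈ 949, H* ≈ 8.51, P* ≈ 255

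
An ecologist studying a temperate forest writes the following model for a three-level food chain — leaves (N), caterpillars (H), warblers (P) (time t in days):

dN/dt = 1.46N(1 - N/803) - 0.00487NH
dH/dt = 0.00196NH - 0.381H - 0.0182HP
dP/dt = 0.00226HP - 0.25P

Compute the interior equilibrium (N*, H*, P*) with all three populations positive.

From dP/dt = 0: 0.00226H* = 0.25, so H* = 111.
From dN/dt = 0: 1.46(1 - N*/803) = 0.00487·111, giving N* = 803·(1 - 0.369) = 507.
From dH/dt = 0: 0.00196·507 - 0.381 = 0.0182P*, so P* = 0.612/0.0182 = 33.6.

N* ≈ 507, H* ≈ 111, P* ≈ 33.6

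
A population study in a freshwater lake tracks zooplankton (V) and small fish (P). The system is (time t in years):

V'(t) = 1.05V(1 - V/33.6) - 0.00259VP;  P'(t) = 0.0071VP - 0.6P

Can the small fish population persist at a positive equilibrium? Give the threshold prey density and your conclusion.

The predator equation gives dP/dt > 0 only when V > 0.6/0.0071 = 84.5.
Without the predator, V → K = 33.6. Since 33.6 < 84.5, the predator cannot invade.

Threshold V = 84.5; K < 84.5, so no, the predator goes extinct.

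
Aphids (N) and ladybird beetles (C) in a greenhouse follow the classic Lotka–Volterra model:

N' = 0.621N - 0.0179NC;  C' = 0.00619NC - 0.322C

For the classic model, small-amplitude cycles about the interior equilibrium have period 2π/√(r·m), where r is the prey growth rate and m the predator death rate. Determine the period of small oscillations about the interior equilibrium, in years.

T ≈ 14.1 years

Here r = 0.621 and m = 0.322, so r·m = 0.2.
ω = √0.2 = 0.447 per year, hence T = 2π/ω ≈ 14.1 years.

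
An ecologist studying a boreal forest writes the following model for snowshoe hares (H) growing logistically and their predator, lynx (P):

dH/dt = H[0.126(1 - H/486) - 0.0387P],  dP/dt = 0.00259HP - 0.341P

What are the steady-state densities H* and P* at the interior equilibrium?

H* ≈ 132, P* ≈ 2.37

From dP/dt = 0 with P > 0: 0.00259H* = 0.341, so H* = 132.
Substitute into dH/dt = 0: 0.126(1 - 132/486) = 0.0387P*.
The bracket is 0.729, giving P* = 0.0919/0.0387 = 2.37.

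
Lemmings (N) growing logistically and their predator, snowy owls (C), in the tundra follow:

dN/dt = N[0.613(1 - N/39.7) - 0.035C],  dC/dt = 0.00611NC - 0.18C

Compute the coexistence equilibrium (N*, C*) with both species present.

N* ≈ 29.5, C* ≈ 4.52

From dC/dt = 0 with C > 0: 0.00611N* = 0.18, so N* = 29.5.
Substitute into dN/dt = 0: 0.613(1 - 29.5/39.7) = 0.035C*.
The bracket is 0.258, giving C* = 0.158/0.035 = 4.52.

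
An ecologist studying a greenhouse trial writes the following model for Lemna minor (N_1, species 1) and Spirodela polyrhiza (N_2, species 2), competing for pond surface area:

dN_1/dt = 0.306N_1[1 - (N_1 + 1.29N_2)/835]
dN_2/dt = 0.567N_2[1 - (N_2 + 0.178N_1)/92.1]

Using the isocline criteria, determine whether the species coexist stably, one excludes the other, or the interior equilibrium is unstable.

Compare the nullcline intercepts: K1/α12 = 835/1.29 = 647 > K2 = 92.1; K2/α21 = 92.1/0.178 = 517 < K1 = 835.
Since the inequalities point opposite ways, species 1 can invade but species 2 cannot.

species 1 excludes species 2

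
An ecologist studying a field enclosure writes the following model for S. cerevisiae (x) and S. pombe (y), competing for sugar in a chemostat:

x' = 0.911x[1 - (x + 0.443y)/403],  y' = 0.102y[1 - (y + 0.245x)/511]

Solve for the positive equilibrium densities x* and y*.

Setting both brackets to zero gives the nullclines x + 0.443y = 403 and 0.245x + y = 511.
Substituting y = 511 - 0.245x into the first: x(1 - 0.443·0.245) = 403 - 0.443·511.
So x* = 177/0.891 = 198, and then y* = 511 - 0.245·198 = 462.

x* ≈ 198, y* ≈ 462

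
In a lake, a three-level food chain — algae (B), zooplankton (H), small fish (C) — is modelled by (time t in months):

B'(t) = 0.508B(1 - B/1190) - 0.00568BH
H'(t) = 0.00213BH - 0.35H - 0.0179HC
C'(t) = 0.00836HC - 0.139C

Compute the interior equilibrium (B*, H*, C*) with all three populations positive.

B* ≈ 969, H* ≈ 16.6, C* ≈ 95.7

From dC/dt = 0: 0.00836H* = 0.139, so H* = 16.6.
From dB/dt = 0: 0.508(1 - B*/1190) = 0.00568·16.6, giving B* = 1190·(1 - 0.186) = 969.
From dH/dt = 0: 0.00213·969 - 0.35 = 0.0179C*, so C* = 1.71/0.0179 = 95.7.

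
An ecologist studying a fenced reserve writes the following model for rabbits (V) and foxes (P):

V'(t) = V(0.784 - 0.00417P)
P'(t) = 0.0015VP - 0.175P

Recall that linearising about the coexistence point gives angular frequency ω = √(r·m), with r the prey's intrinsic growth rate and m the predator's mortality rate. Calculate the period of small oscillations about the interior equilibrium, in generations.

Here r = 0.784 and m = 0.175, so r·m = 0.137.
ω = √0.137 = 0.37 per generation, hence T = 2π/ω ≈ 17 generations.

T ≈ 17 generations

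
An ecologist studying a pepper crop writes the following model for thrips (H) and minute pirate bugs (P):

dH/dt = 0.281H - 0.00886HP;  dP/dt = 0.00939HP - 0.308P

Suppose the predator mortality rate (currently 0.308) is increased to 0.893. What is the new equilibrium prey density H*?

H* ≈ 95.1

At the interior fixed point, setting dP/dt = 0 with P > 0 fixes H* = (predator death rate)/(HP coefficient) — independent of the other coefficients.
With the change, H* = 0.893/0.00939 = 95.1; it rises from 32.8.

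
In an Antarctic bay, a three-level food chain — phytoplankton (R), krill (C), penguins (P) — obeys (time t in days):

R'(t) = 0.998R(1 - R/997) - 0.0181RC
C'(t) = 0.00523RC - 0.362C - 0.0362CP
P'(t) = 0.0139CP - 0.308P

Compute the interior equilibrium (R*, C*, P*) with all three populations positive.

From dP/dt = 0: 0.0139C* = 0.308, so C* = 22.2.
From dR/dt = 0: 0.998(1 - R*/997) = 0.0181·22.2, giving R* = 997·(1 - 0.402) = 596.
From dC/dt = 0: 0.00523·596 - 0.362 = 0.0362P*, so P* = 2.76/0.0362 = 76.2.

R* ≈ 596, C* ≈ 22.2, P* ≈ 76.2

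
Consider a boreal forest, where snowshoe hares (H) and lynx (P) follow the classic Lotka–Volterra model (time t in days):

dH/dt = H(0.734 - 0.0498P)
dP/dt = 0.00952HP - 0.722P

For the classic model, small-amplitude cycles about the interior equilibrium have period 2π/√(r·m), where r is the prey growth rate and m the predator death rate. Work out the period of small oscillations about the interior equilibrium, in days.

T ≈ 8.63 days

Here r = 0.734 and m = 0.722, so r·m = 0.53.
ω = √0.53 = 0.728 per day, hence T = 2π/ω ≈ 8.63 days.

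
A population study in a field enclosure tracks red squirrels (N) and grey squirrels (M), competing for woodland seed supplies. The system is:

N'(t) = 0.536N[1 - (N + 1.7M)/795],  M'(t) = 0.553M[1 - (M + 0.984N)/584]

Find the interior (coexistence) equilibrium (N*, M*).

Setting both brackets to zero gives the nullclines N + 1.7M = 795 and 0.984N + M = 584.
Substituting M = 584 - 0.984N into the first: N(1 - 1.7·0.984) = 795 - 1.7·584.
So N* = -198/-0.673 = 294, and then M* = 584 - 0.984·294 = 295.

N* ≈ 294, M* ≈ 295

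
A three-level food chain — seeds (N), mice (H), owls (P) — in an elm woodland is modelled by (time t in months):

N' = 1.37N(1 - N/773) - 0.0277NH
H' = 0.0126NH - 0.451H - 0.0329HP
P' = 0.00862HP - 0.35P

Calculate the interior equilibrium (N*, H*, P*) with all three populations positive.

N* ≈ 138, H* ≈ 40.6, P* ≈ 39.3

From dP/dt = 0: 0.00862H* = 0.35, so H* = 40.6.
From dN/dt = 0: 1.37(1 - N*/773) = 0.0277·40.6, giving N* = 773·(1 - 0.821) = 138.
From dH/dt = 0: 0.0126·138 - 0.451 = 0.0329P*, so P* = 1.29/0.0329 = 39.3.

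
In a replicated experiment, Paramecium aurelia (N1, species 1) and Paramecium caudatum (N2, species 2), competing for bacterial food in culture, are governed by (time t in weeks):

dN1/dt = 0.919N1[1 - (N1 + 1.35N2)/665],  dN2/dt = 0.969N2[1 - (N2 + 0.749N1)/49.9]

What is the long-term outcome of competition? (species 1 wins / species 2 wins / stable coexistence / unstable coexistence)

species 1 excludes species 2

Compare the nullcline intercepts: K1/α12 = 665/1.35 = 493 > K2 = 49.9; K2/α21 = 49.9/0.749 = 66.6 < K1 = 665.
Since the inequalities point opposite ways, species 1 can invade but species 2 cannot.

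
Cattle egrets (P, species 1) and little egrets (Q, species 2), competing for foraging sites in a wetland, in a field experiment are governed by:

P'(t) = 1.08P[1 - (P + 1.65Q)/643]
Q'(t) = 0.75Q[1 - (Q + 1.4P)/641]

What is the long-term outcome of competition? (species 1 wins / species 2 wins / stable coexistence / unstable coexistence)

Compare the nullcline intercepts: K1/α12 = 643/1.65 = 390 < K2 = 641; K2/α21 = 641/1.4 = 458 < K1 = 643.
Since both are reversed, neither can invade when rare; the interior point is a saddle.

unstable coexistence (outcome depends on initial conditions)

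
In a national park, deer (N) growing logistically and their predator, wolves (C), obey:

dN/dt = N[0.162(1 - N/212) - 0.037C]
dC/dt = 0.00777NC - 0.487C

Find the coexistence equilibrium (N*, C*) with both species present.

From dC/dt = 0 with C > 0: 0.00777N* = 0.487, so N* = 62.7.
Substitute into dN/dt = 0: 0.162(1 - 62.7/212) = 0.037C*.
The bracket is 0.704, giving C* = 0.114/0.037 = 3.08.

N* ≈ 62.7, C* ≈ 3.08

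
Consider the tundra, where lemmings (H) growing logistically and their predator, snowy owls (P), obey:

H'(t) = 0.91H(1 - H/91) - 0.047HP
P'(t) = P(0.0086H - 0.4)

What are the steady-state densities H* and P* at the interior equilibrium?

From dP/dt = 0 with P > 0: 0.0086H* = 0.4, so H* = 46.5.
Substitute into dH/dt = 0: 0.91(1 - 46.5/91) = 0.047P*.
The bracket is 0.489, giving P* = 0.445/0.047 = 9.47.

H* ≈ 46.5, P* ≈ 9.47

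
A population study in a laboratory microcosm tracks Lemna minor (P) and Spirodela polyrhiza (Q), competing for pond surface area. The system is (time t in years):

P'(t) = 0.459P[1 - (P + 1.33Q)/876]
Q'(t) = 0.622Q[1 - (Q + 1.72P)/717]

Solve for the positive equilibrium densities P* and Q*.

P* ≈ 60.3, Q* ≈ 613

Setting both brackets to zero gives the nullclines P + 1.33Q = 876 and 1.72P + Q = 717.
Substituting Q = 717 - 1.72P into the first: P(1 - 1.33·1.72) = 876 - 1.33·717.
So P* = -77.6/-1.29 = 60.3, and then Q* = 717 - 1.72·60.3 = 613.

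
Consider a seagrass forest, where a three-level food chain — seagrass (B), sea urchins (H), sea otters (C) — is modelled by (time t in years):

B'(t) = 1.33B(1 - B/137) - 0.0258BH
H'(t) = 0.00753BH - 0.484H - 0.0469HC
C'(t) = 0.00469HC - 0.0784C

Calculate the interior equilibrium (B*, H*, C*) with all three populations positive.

B* ≈ 92.6, H* ≈ 16.7, C* ≈ 4.54

From dC/dt = 0: 0.00469H* = 0.0784, so H* = 16.7.
From dB/dt = 0: 1.33(1 - B*/137) = 0.0258·16.7, giving B* = 137·(1 - 0.324) = 92.6.
From dH/dt = 0: 0.00753·92.6 - 0.484 = 0.0469C*, so C* = 0.213/0.0469 = 4.54.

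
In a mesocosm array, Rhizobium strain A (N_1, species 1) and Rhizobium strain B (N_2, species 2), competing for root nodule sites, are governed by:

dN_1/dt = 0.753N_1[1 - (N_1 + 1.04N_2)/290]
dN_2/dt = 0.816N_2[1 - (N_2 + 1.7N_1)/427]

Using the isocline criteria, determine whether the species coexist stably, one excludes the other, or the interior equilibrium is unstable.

Compare the nullcline intercepts: K1/α12 = 290/1.04 = 279 < K2 = 427; K2/α21 = 427/1.7 = 251 < K1 = 290.
Since both are reversed, neither can invade when rare; the interior point is a saddle.

unstable coexistence (outcome depends on initial conditions)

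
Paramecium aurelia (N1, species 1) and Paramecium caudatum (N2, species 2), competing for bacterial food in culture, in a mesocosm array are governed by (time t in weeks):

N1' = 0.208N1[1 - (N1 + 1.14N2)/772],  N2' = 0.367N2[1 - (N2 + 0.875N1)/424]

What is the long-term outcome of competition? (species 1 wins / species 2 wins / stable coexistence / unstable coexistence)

species 1 excludes species 2

Compare the nullcline intercepts: K1/α12 = 772/1.14 = 677 > K2 = 424; K2/α21 = 424/0.875 = 485 < K1 = 772.
Since the inequalities point opposite ways, species 1 can invade but species 2 cannot.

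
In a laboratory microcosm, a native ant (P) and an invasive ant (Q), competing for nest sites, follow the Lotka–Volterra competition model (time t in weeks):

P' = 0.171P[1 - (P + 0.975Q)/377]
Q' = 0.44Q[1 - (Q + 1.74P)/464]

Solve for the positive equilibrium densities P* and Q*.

P* ≈ 108, Q* ≈ 276

Setting both brackets to zero gives the nullclines P + 0.975Q = 377 and 1.74P + Q = 464.
Substituting Q = 464 - 1.74P into the first: P(1 - 0.975·1.74) = 377 - 0.975·464.
So P* = -75.4/-0.696 = 108, and then Q* = 464 - 1.74·108 = 276.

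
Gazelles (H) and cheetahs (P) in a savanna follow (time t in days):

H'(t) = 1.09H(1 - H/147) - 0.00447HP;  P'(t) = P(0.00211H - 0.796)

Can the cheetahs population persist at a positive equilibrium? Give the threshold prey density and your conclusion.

The predator equation gives dP/dt > 0 only when H > 0.796/0.00211 = 377.
Without the predator, H → K = 147. Since 147 < 377, the predator cannot invade.

Threshold H = 377; K < 377, so no, the predator goes extinct.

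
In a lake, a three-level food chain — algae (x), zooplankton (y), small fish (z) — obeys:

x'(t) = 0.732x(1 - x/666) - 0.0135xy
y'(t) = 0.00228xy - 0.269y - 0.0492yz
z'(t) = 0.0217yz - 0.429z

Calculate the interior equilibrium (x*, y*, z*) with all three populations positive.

From dz/dt = 0: 0.0217y* = 0.429, so y* = 19.8.
From dx/dt = 0: 0.732(1 - x*/666) = 0.0135·19.8, giving x* = 666·(1 - 0.365) = 423.
From dy/dt = 0: 0.00228·423 - 0.269 = 0.0492z*, so z* = 0.696/0.0492 = 14.1.

x* ≈ 423, y* ≈ 19.8, z* ≈ 14.1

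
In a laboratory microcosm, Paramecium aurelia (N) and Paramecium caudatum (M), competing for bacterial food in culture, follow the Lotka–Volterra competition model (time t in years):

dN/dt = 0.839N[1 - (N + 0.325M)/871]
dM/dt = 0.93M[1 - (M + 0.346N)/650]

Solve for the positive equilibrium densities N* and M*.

Setting both brackets to zero gives the nullclines N + 0.325M = 871 and 0.346N + M = 650.
Substituting M = 650 - 0.346N into the first: N(1 - 0.325·0.346) = 871 - 0.325·650.
So N* = 660/0.888 = 743, and then M* = 650 - 0.346·743 = 393.

N* ≈ 743, M* ≈ 393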